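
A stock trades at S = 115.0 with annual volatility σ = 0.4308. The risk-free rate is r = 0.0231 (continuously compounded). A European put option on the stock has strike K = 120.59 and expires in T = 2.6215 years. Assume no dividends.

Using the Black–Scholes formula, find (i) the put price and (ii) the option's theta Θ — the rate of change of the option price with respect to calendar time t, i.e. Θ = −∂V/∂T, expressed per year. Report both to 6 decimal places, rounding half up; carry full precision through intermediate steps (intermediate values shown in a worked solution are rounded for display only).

price = 30.416977
Θ = -4.054917

σ√T = 0.4308·√2.6215 = 0.697510
d₁ = (ln(S/K) + (r+σ²/2)T) / (σ√T) = (ln(115.0/120.59) + (0.0231+0.4308²/2)·2.6215) / 0.697510 = (-0.047464 + 0.303817) / 0.697510 = 0.367525
d₂ = d₁ − σ√T = 0.367525 − 0.697510 = -0.329985
e^{−rT} = e^{−0.0231·2.6215} = 0.941240
N(−d₁) = 0.356614,  N(−d₂) = 0.629294
Put price V = K·e^{−rT}·N(−d₂) − S·N(−d₁) = 71.427540 − 41.010563 = 30.416977
φ(d₁) = (1/√(2π))·e^{−d₁²/2} = 0.372888
Θ = −S·φ(d₁)·σ/(2√T) + r·K·e^{−rT}·N(−d₂) = −5.704893 + 1.649976 = -4.054917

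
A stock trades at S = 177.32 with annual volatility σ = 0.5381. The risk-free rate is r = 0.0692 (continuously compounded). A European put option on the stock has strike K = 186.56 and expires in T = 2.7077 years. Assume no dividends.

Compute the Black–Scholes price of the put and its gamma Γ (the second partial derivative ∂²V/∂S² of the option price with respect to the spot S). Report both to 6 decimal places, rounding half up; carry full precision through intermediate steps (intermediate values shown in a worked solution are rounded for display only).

σ√T = 0.5381·√2.7077 = 0.885448
d₁ = (ln(S/K) + (r+σ²/2)T) / (σ√T) = (ln(177.32/186.56) + (0.0692+0.5381²/2)·2.7077) / 0.885448 = (-0.050797 + 0.579382) / 0.885448 = 0.596969
d₂ = d₁ − σ√T = 0.596969 − 0.885448 = -0.288479
e^{−rT} = e^{−0.0692·2.7077} = 0.829135
N(−d₁) = 0.275264,  N(−d₂) = 0.613510
Put price V = K·e^{−rT}·N(−d₂) − S·N(−d₁) = 94.899783 − 48.809810 = 46.089973
φ(d₁) = (1/√(2π))·e^{−d₁²/2} = 0.333830
Γ = φ(d₁) / (S·σ·√T) = 0.002126

price = 46.089973
Γ = 0.002126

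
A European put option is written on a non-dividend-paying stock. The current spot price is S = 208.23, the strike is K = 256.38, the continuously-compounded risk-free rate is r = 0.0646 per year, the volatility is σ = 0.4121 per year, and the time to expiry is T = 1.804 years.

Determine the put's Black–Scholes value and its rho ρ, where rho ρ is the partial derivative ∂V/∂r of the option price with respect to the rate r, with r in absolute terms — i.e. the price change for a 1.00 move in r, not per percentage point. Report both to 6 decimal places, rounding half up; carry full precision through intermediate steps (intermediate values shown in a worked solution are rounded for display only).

price = 58.179744
ρ = -276.107786

σ√T = 0.4121·√1.804 = 0.553504
d₁ = (ln(S/K) + (r+σ²/2)T) / (σ√T) = (ln(208.23/256.38) + (0.0646+0.4121²/2)·1.804) / 0.553504 = (-0.208017 + 0.269722) / 0.553504 = 0.111479
d₂ = d₁ − σ√T = 0.111479 − 0.553504 = -0.442025
e^{−rT} = e^{−0.0646·1.804} = 0.889996
N(−d₁) = 0.455618,  N(−d₂) = 0.670764
Put price V = K·e^{−rT}·N(−d₂) − S·N(−d₁) = 153.053096 − 94.873352 = 58.179744
ρ = −K·T·e^{−rT}·N(−d₂) = -276.107786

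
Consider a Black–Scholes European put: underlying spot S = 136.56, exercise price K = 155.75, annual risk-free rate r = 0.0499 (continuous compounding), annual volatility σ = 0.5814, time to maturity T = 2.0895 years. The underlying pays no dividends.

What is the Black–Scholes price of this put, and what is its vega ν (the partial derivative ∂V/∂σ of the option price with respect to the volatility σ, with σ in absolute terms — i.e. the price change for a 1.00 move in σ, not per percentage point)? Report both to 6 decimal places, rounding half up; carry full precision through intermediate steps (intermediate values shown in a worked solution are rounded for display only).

price = 46.993378
ν = 73.045769

σ√T = 0.5814·√2.0895 = 0.840420
d₁ = (ln(S/K) + (r+σ²/2)T) / (σ√T) = (ln(136.56/155.75) + (0.0499+0.5814²/2)·2.0895) / 0.840420 = (-0.131488 + 0.457419) / 0.840420 = 0.387819
d₂ = d₁ − σ√T = 0.387819 − 0.840420 = -0.452601
e^{−rT} = e^{−0.0499·2.0895} = 0.900986
N(−d₁) = 0.349075,  N(−d₂) = 0.674582
Put price V = K·e^{−rT}·N(−d₂) − S·N(−d₁) = 94.663067 − 47.669689 = 46.993378
φ(d₁) = (1/√(2π))·e^{−d₁²/2} = 0.370041
ν = S·φ(d₁)·√T = 73.045769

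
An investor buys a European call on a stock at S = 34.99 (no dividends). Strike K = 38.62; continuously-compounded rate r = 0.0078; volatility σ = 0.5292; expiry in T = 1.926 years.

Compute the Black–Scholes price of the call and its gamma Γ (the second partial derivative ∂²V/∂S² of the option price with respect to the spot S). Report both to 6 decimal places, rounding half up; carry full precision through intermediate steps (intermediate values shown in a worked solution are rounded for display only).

price = 9.001331
Γ = 0.015035

σ√T = 0.5292·√1.926 = 0.734426
d₁ = (ln(S/K) + (r+σ²/2)T) / (σ√T) = (ln(34.99/38.62) + (0.0078+0.5292²/2)·1.926) / 0.734426 = (-0.098708 + 0.284713) / 0.734426 = 0.253267
d₂ = d₁ − σ√T = 0.253267 − 0.734426 = -0.481159
e^{−rT} = e^{−0.0078·1.926} = 0.985089
N(d₁) = 0.599969,  N(d₂) = 0.315202
Call price V = S·N(d₁) − K·e^{−rT}·N(d₂) = 20.992911 − 11.991580 = 9.001331
φ(d₁) = (1/√(2π))·e^{−d₁²/2} = 0.386350
Γ = φ(d₁) / (S·σ·√T) = 0.015035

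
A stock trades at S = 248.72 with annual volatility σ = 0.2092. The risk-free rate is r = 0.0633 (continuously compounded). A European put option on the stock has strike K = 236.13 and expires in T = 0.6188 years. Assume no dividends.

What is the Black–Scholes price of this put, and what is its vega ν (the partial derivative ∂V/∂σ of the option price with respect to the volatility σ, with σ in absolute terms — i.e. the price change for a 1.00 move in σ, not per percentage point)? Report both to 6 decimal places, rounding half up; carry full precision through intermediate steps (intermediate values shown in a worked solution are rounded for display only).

price = 7.094741
ν = 63.763574

σ√T = 0.2092·√0.6188 = 0.164565
d₁ = (ln(S/K) + (r+σ²/2)T) / (σ√T) = (ln(248.72/236.13) + (0.0633+0.2092²/2)·0.6188) / 0.164565 = (0.051945 + 0.052711) / 0.164565 = 0.635957
d₂ = d₁ − σ√T = 0.635957 − 0.164565 = 0.471392
e^{−rT} = e^{−0.0633·0.6188} = 0.961587
N(−d₁) = 0.262402,  N(−d₂) = 0.318680
Put price V = K·e^{−rT}·N(−d₂) − S·N(−d₁) = 72.359434 − 65.264693 = 7.094741
φ(d₁) = (1/√(2π))·e^{−d₁²/2} = 0.325902
ν = S·φ(d₁)·√T = 63.763574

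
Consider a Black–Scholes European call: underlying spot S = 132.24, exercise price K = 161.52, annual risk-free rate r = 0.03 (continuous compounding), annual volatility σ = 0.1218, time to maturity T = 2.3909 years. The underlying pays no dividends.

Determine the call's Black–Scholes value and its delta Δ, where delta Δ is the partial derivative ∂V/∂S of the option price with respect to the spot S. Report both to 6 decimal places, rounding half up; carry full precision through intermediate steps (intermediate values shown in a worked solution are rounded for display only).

price = 3.907052
Δ = 0.278607

σ√T = 0.1218·√2.3909 = 0.188334
d₁ = (ln(S/K) + (r+σ²/2)T) / (σ√T) = (ln(132.24/161.52) + (0.03+0.1218²/2)·2.3909) / 0.188334 = (-0.200011 + 0.089462) / 0.188334 = -0.586983
d₂ = d₁ − σ√T = -0.586983 − 0.188334 = -0.775317
e^{−rT} = e^{−0.03·2.3909} = 0.930785
N(d₁) = 0.278607,  N(d₂) = 0.219076
Call price V = S·N(d₁) − K·e^{−rT}·N(d₂) = 36.843049 − 32.935997 = 3.907052
Δ = N(d₁) = 0.278607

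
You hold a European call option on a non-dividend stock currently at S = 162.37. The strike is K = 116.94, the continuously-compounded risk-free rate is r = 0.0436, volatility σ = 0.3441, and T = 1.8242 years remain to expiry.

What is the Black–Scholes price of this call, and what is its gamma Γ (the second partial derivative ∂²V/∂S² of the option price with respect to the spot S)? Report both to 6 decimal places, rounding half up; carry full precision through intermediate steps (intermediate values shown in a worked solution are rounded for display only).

σ√T = 0.3441·√1.8242 = 0.464752
d₁ = (ln(S/K) + (r+σ²/2)T) / (σ√T) = (ln(162.37/116.94) + (0.0436+0.3441²/2)·1.8242) / 0.464752 = (0.328217 + 0.187532) / 0.464752 = 1.109730
d₂ = d₁ − σ√T = 1.109730 − 0.464752 = 0.644978
e^{−rT} = e^{−0.0436·1.8242} = 0.923546
N(d₁) = 0.866442,  N(d₂) = 0.740529
Call price V = S·N(d₁) − K·e^{−rT}·N(d₂) = 140.684241 − 79.976750 = 60.707490
φ(d₁) = (1/√(2π))·e^{−d₁²/2} = 0.215523
Γ = φ(d₁) / (S·σ·√T) = 0.002856

price = 60.707490
Γ = 0.002856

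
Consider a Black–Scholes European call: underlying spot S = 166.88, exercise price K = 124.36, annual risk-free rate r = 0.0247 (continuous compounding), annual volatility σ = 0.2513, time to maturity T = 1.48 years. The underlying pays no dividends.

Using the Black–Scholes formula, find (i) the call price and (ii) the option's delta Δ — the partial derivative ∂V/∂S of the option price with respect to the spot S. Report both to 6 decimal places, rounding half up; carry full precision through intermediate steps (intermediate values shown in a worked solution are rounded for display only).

σ√T = 0.2513·√1.48 = 0.305720
d₁ = (ln(S/K) + (r+σ²/2)T) / (σ√T) = (ln(166.88/124.36) + (0.0247+0.2513²/2)·1.48) / 0.305720 = (0.294094 + 0.083288) / 0.305720 = 1.234408
d₂ = d₁ − σ√T = 1.234408 − 0.305720 = 0.928688
e^{−rT} = e^{−0.0247·1.48} = 0.964104
N(d₁) = 0.891474,  N(d₂) = 0.823475
Call price V = S·N(d₁) − K·e^{−rT}·N(d₂) = 148.769260 − 98.731298 = 50.037962
Δ = N(d₁) = 0.891474

price = 50.037962
Δ = 0.891474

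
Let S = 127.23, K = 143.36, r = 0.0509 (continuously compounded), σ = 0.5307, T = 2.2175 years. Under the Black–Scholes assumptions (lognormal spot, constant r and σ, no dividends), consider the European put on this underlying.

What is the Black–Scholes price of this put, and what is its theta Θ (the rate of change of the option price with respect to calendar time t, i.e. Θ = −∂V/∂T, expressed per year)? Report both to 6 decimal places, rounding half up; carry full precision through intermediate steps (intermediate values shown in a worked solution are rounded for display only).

σ√T = 0.5307·√2.2175 = 0.790280
d₁ = (ln(S/K) + (r+σ²/2)T) / (σ√T) = (ln(127.23/143.36) + (0.0509+0.5307²/2)·2.2175) / 0.790280 = (-0.119362 + 0.425142) / 0.790280 = 0.386925
d₂ = d₁ − σ√T = 0.386925 − 0.790280 = -0.403354
e^{−rT} = e^{−0.0509·2.2175} = 0.893266
N(−d₁) = 0.349406,  N(−d₂) = 0.656656
Put price V = K·e^{−rT}·N(−d₂) − S·N(−d₁) = 84.090497 − 44.454887 = 39.635610
φ(d₁) = (1/√(2π))·e^{−d₁²/2} = 0.370170
Θ = −S·φ(d₁)·σ/(2√T) + r·K·e^{−rT}·N(−d₂) = −8.392232 + 4.280206 = -4.112026

price = 39.635610
Θ = -4.112026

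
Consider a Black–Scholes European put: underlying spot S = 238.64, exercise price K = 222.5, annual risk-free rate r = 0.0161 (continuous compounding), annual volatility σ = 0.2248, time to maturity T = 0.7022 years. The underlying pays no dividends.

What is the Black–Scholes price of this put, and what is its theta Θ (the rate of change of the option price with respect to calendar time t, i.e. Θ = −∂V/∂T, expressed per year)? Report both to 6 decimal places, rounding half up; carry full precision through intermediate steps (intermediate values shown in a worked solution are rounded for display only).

price = 9.461347
Θ = -9.817514

σ√T = 0.2248·√0.7022 = 0.188376
d₁ = (ln(S/K) + (r+σ²/2)T) / (σ√T) = (ln(238.64/222.5) + (0.0161+0.2248²/2)·0.7022) / 0.188376 = (0.070029 + 0.029048) / 0.188376 = 0.525954
d₂ = d₁ − σ√T = 0.525954 − 0.188376 = 0.337577
e^{−rT} = e^{−0.0161·0.7022} = 0.988758
N(−d₁) = 0.299460,  N(−d₂) = 0.367841
Put price V = K·e^{−rT}·N(−d₂) − S·N(−d₁) = 80.924528 − 71.463182 = 9.461347
φ(d₁) = (1/√(2π))·e^{−d₁²/2} = 0.347409
Θ = −S·φ(d₁)·σ/(2√T) + r·K·e^{−rT}·N(−d₂) = −11.120399 + 1.302885 = -9.817514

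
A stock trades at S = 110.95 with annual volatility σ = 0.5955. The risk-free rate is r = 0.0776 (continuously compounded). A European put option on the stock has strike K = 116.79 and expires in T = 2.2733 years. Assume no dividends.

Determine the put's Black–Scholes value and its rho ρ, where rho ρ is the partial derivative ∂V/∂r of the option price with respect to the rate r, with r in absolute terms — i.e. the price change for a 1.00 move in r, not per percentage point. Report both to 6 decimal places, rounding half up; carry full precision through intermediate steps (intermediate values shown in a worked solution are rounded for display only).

σ√T = 0.5955·√2.2733 = 0.897863
d₁ = (ln(S/K) + (r+σ²/2)T) / (σ√T) = (ln(110.95/116.79) + (0.0776+0.5955²/2)·2.2733) / 0.897863 = (-0.051298 + 0.579487) / 0.897863 = 0.588274
d₂ = d₁ − σ√T = 0.588274 − 0.897863 = -0.309589
e^{−rT} = e^{−0.0776·2.2733} = 0.838276
N(−d₁) = 0.278174,  N(−d₂) = 0.621563
Put price V = K·e^{−rT}·N(−d₂) − S·N(−d₁) = 60.852441 − 30.863434 = 29.989008
ρ = −K·T·e^{−rT}·N(−d₂) = -138.335855

price = 29.989008
ρ = -138.335855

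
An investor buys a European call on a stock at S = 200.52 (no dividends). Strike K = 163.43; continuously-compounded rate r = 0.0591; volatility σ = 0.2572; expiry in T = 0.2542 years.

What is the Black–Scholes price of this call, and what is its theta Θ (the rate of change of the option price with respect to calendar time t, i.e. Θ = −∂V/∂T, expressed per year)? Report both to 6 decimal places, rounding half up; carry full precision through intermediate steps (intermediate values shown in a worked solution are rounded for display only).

price = 39.959532
Θ = -13.374253

σ√T = 0.2572·√0.2542 = 0.129676
d₁ = (ln(S/K) + (r+σ²/2)T) / (σ√T) = (ln(200.52/163.43) + (0.0591+0.2572²/2)·0.2542) / 0.129676 = (0.204529 + 0.023431) / 0.129676 = 1.757926
d₂ = d₁ − σ√T = 1.757926 − 0.129676 = 1.628250
e^{−rT} = e^{−0.0591·0.2542} = 0.985089
N(d₁) = 0.960620,  N(d₂) = 0.948264
Call price V = S·N(d₁) − K·e^{−rT}·N(d₂) = 192.623511 − 152.663979 = 39.959532
φ(d₁) = (1/√(2π))·e^{−d₁²/2} = 0.085086
Θ = −S·φ(d₁)·σ/(2√T) − r·K·e^{−rT}·N(d₂) = −4.351811 − 9.022441 = -13.374253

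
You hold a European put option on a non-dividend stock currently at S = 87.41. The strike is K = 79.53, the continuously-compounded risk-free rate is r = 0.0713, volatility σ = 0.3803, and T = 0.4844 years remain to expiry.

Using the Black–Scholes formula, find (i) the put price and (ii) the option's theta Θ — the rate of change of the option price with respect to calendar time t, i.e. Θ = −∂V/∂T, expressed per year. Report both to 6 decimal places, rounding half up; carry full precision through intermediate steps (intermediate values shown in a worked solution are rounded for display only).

price = 4.355795
Θ = -5.883438

σ√T = 0.3803·√0.4844 = 0.264684
d₁ = (ln(S/K) + (r+σ²/2)T) / (σ√T) = (ln(87.41/79.53) + (0.0713+0.3803²/2)·0.4844) / 0.264684 = (0.094475 + 0.069567) / 0.264684 = 0.619765
d₂ = d₁ − σ√T = 0.619765 − 0.264684 = 0.355080
e^{−rT} = e^{−0.0713·0.4844} = 0.966052
N(−d₁) = 0.267706,  N(−d₂) = 0.361265
Put price V = K·e^{−rT}·N(−d₂) − S·N(−d₁) = 27.756012 − 23.400217 = 4.355795
φ(d₁) = (1/√(2π))·e^{−d₁²/2} = 0.329232
Θ = −S·φ(d₁)·σ/(2√T) + r·K·e^{−rT}·N(−d₂) = −7.862442 + 1.979004 = -5.883438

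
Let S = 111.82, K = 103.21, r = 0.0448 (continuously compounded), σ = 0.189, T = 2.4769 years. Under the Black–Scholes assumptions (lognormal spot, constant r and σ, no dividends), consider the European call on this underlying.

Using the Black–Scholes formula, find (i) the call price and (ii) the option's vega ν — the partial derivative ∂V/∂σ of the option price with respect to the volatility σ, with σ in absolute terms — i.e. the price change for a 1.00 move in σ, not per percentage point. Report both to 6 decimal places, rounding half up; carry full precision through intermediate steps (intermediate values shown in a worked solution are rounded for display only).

σ√T = 0.189·√2.4769 = 0.297451
d₁ = (ln(S/K) + (r+σ²/2)T) / (σ√T) = (ln(111.82/103.21) + (0.0448+0.189²/2)·2.4769) / 0.297451 = (0.080125 + 0.155204) / 0.297451 = 0.791149
d₂ = d₁ − σ√T = 0.791149 − 0.297451 = 0.493698
e^{−rT} = e^{−0.0448·2.4769} = 0.894970
N(d₁) = 0.785572,  N(d₂) = 0.689240
Call price V = S·N(d₁) − K·e^{−rT}·N(d₂) = 87.842612 − 63.665016 = 24.177596
φ(d₁) = (1/√(2π))·e^{−d₁²/2} = 0.291739
ν = S·φ(d₁)·√T = 51.341387

price = 24.177596
ν = 51.341387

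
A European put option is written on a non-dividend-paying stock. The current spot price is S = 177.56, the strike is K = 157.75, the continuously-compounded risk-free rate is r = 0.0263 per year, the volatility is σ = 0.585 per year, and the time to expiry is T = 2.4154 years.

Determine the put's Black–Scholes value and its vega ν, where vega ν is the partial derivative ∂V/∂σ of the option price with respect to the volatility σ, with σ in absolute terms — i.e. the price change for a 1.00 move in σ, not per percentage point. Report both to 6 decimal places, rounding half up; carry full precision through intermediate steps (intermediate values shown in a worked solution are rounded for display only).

price = 43.375165
ν = 88.860549

σ√T = 0.585·√2.4154 = 0.909181
d₁ = (ln(S/K) + (r+σ²/2)T) / (σ√T) = (ln(177.56/157.75) + (0.0263+0.585²/2)·2.4154) / 0.909181 = (0.118297 + 0.476830) / 0.909181 = 0.654575
d₂ = d₁ − σ√T = 0.654575 − 0.909181 = -0.254606
e^{−rT} = e^{−0.0263·2.4154} = 0.938451
N(−d₁) = 0.256371,  N(−d₂) = 0.600486
Put price V = K·e^{−rT}·N(−d₂) − S·N(−d₁) = 88.896348 − 45.521183 = 43.375165
φ(d₁) = (1/√(2π))·e^{−d₁²/2} = 0.322010
ν = S·φ(d₁)·√T = 88.860549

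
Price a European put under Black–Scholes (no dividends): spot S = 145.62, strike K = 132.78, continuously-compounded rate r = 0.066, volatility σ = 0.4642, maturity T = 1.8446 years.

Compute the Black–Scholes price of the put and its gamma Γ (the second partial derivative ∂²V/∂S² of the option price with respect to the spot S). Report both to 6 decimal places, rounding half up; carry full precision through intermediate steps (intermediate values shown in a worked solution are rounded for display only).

σ√T = 0.4642·√1.8446 = 0.630458
d₁ = (ln(S/K) + (r+σ²/2)T) / (σ√T) = (ln(145.62/132.78) + (0.066+0.4642²/2)·1.8446) / 0.630458 = (0.092307 + 0.320482) / 0.630458 = 0.654745
d₂ = d₁ − σ√T = 0.654745 − 0.630458 = 0.024287
e^{−rT} = e^{−0.066·1.8446} = 0.885375
N(−d₁) = 0.256316,  N(−d₂) = 0.490312
Put price V = K·e^{−rT}·N(−d₂) − S·N(−d₁) = 57.641142 − 37.324741 = 20.316401
φ(d₁) = (1/√(2π))·e^{−d₁²/2} = 0.321974
Γ = φ(d₁) / (S·σ·√T) = 0.003507

price = 20.316401
Γ = 0.003507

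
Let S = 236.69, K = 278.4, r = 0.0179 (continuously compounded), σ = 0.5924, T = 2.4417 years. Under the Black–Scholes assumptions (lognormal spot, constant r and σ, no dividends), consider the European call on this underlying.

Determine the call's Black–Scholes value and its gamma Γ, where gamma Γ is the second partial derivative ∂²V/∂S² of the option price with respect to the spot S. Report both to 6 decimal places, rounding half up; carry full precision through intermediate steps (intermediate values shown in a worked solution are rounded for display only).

σ√T = 0.5924·√2.4417 = 0.925681
d₁ = (ln(S/K) + (r+σ²/2)T) / (σ√T) = (ln(236.69/278.4) + (0.0179+0.5924²/2)·2.4417) / 0.925681 = (-0.162308 + 0.472149) / 0.925681 = 0.334717
d₂ = d₁ − σ√T = 0.334717 − 0.925681 = -0.590964
e^{−rT} = e^{−0.0179·2.4417} = 0.957235
N(d₁) = 0.631081,  N(d₂) = 0.277272
Call price V = S·N(d₁) − K·e^{−rT}·N(d₂) = 149.370501 − 73.891489 = 75.479012
φ(d₁) = (1/√(2π))·e^{−d₁²/2} = 0.377209
Γ = φ(d₁) / (S·σ·√T) = 0.001722

price = 75.479012
Γ = 0.001722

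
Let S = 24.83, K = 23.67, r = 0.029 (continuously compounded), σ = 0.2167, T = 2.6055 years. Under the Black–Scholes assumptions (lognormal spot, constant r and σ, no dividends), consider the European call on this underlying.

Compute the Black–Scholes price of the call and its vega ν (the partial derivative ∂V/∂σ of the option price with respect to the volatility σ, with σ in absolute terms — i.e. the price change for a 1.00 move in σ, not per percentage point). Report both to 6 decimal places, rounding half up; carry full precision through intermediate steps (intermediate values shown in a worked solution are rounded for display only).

price = 4.886181
ν = 13.911253

σ√T = 0.2167·√2.6055 = 0.349788
d₁ = (ln(S/K) + (r+σ²/2)T) / (σ√T) = (ln(24.83/23.67) + (0.029+0.2167²/2)·2.6055) / 0.349788 = (0.047844 + 0.136735) / 0.349788 = 0.527690
d₂ = d₁ − σ√T = 0.527690 − 0.349788 = 0.177902
e^{−rT} = e^{−0.029·2.6055} = 0.927225
N(d₁) = 0.701143,  N(d₂) = 0.570600
Call price V = S·N(d₁) − K·e^{−rT}·N(d₂) = 17.409373 − 12.523192 = 4.886181
φ(d₁) = (1/√(2π))·e^{−d₁²/2} = 0.347092
ν = S·φ(d₁)·√T = 13.911253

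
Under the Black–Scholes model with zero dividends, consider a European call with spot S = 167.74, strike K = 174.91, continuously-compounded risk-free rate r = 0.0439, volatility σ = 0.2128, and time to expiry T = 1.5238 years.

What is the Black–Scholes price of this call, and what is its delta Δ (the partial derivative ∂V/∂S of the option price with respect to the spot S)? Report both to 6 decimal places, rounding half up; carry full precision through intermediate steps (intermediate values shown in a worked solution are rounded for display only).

price = 19.463422
Δ = 0.589656

σ√T = 0.2128·√1.5238 = 0.262685
d₁ = (ln(S/K) + (r+σ²/2)T) / (σ√T) = (ln(167.74/174.91) + (0.0439+0.2128²/2)·1.5238) / 0.262685 = (-0.041856 + 0.101397) / 0.262685 = 0.226660
d₂ = d₁ − σ√T = 0.226660 − 0.262685 = -0.036025
e^{−rT} = e^{−0.0439·1.5238} = 0.935294
N(d₁) = 0.589656,  N(d₂) = 0.485631
Call price V = S·N(d₁) − K·e^{−rT}·N(d₂) = 98.908875 − 79.445453 = 19.463422
Δ = N(d₁) = 0.589656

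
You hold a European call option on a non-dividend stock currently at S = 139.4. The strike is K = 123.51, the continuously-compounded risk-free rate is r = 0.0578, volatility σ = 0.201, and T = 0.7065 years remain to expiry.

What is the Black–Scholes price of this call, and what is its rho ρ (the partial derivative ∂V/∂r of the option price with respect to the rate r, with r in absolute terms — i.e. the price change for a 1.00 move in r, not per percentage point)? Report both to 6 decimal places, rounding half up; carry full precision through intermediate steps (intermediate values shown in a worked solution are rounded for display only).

price = 22.786533
ρ = 67.754018

σ√T = 0.201·√0.7065 = 0.168948
d₁ = (ln(S/K) + (r+σ²/2)T) / (σ√T) = (ln(139.4/123.51) + (0.0578+0.201²/2)·0.7065) / 0.168948 = (0.121025 + 0.055107) / 0.168948 = 1.042528
d₂ = d₁ − σ√T = 1.042528 − 0.168948 = 0.873581
e^{−rT} = e^{−0.0578·0.7065} = 0.959987
N(d₁) = 0.851417,  N(d₂) = 0.808827
Call price V = S·N(d₁) − K·e^{−rT}·N(d₂) = 118.687478 − 95.900945 = 22.786533
ρ = K·T·e^{−rT}·N(d₂) = 67.754018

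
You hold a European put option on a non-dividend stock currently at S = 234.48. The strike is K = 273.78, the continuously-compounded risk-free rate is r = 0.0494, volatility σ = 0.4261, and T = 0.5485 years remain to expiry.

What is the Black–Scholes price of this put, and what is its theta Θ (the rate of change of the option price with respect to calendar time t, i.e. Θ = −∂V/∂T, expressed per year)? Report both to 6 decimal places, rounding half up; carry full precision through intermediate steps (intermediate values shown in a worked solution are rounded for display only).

σ√T = 0.4261·√0.5485 = 0.315573
d₁ = (ln(S/K) + (r+σ²/2)T) / (σ√T) = (ln(234.48/273.78) + (0.0494+0.4261²/2)·0.5485) / 0.315573 = (-0.154955 + 0.076889) / 0.315573 = -0.247377
d₂ = d₁ − σ√T = -0.247377 − 0.315573 = -0.562950
e^{−rT} = e^{−0.0494·0.5485} = 0.973268
N(−d₁) = 0.597692,  N(−d₂) = 0.713266
Put price V = K·e^{−rT}·N(−d₂) − S·N(−d₁) = 190.057653 − 140.146765 = 49.910887
φ(d₁) = (1/√(2π))·e^{−d₁²/2} = 0.386920
Θ = −S·φ(d₁)·σ/(2√T) + r·K·e^{−rT}·N(−d₂) = −26.098809 + 9.388848 = -16.709961

price = 49.910887
Θ = -16.709961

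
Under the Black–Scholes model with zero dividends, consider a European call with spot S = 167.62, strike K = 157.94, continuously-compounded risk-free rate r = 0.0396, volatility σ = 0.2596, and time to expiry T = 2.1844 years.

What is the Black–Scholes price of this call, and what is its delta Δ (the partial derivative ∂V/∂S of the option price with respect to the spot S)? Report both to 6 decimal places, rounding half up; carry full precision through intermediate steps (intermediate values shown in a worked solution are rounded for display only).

σ√T = 0.2596·√2.1844 = 0.383681
d₁ = (ln(S/K) + (r+σ²/2)T) / (σ√T) = (ln(167.62/157.94) + (0.0396+0.2596²/2)·2.1844) / 0.383681 = (0.059484 + 0.160108) / 0.383681 = 0.572330
d₂ = d₁ − σ√T = 0.572330 − 0.383681 = 0.188648
e^{−rT} = e^{−0.0396·2.1844} = 0.917133
N(d₁) = 0.716451,  N(d₂) = 0.574816
Call price V = S·N(d₁) − K·e^{−rT}·N(d₂) = 120.091461 − 83.263246 = 36.828215
Δ = N(d₁) = 0.716451

price = 36.828215
Δ = 0.716451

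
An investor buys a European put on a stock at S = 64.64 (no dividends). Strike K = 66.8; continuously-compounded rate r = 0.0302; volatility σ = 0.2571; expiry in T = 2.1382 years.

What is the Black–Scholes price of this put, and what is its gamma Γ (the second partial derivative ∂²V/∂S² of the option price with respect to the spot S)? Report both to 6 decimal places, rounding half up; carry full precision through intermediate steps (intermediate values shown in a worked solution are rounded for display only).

price = 8.512316
Γ = 0.015819

σ√T = 0.2571·√2.1382 = 0.375947
d₁ = (ln(S/K) + (r+σ²/2)T) / (σ√T) = (ln(64.64/66.8) + (0.0302+0.2571²/2)·2.1382) / 0.375947 = (-0.032870 + 0.135242) / 0.375947 = 0.272304
d₂ = d₁ − σ√T = 0.272304 − 0.375947 = -0.103642
e^{−rT} = e^{−0.0302·2.1382} = 0.937467
N(−d₁) = 0.392694,  N(−d₂) = 0.541273
Put price V = K·e^{−rT}·N(−d₂) − S·N(−d₁) = 33.896056 − 25.383740 = 8.512316
φ(d₁) = (1/√(2π))·e^{−d₁²/2} = 0.384422
Γ = φ(d₁) / (S·σ·√T) = 0.015819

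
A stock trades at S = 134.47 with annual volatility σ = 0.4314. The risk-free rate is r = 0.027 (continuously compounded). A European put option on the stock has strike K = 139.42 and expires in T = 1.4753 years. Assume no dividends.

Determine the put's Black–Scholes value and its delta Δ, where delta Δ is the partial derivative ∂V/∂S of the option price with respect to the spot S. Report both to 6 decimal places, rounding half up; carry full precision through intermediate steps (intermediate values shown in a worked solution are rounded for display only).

price = 27.493773
Δ = -0.393956

σ√T = 0.4314·√1.4753 = 0.523987
d₁ = (ln(S/K) + (r+σ²/2)T) / (σ√T) = (ln(134.47/139.42) + (0.027+0.4314²/2)·1.4753) / 0.523987 = (-0.036150 + 0.177114) / 0.523987 = 0.269023
d₂ = d₁ − σ√T = 0.269023 − 0.523987 = -0.254964
e^{−rT} = e^{−0.027·1.4753} = 0.960950
N(−d₁) = 0.393956,  N(−d₂) = 0.600625
Put price V = K·e^{−rT}·N(−d₂) − S·N(−d₁) = 80.469051 − 52.975278 = 27.493773
Δ = −N(−d₁) = -0.393956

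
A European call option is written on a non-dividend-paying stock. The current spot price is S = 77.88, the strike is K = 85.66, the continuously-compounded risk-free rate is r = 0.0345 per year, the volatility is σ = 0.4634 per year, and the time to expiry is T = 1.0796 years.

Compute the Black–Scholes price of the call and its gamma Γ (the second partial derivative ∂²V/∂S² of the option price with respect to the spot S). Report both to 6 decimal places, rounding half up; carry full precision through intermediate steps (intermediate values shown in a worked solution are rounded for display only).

σ√T = 0.4634·√1.0796 = 0.481490
d₁ = (ln(S/K) + (r+σ²/2)T) / (σ√T) = (ln(77.88/85.66) + (0.0345+0.4634²/2)·1.0796) / 0.481490 = (-0.095217 + 0.153163) / 0.481490 = 0.120347
d₂ = d₁ − σ√T = 0.120347 − 0.481490 = -0.361143
e^{−rT} = e^{−0.0345·1.0796} = 0.963439
N(d₁) = 0.547896,  N(d₂) = 0.358996
Call price V = S·N(d₁) − K·e^{−rT}·N(d₂) = 42.670125 − 29.627296 = 13.042828
φ(d₁) = (1/√(2π))·e^{−d₁²/2} = 0.396064
Γ = φ(d₁) / (S·σ·√T) = 0.010562

price = 13.042828
Γ = 0.010562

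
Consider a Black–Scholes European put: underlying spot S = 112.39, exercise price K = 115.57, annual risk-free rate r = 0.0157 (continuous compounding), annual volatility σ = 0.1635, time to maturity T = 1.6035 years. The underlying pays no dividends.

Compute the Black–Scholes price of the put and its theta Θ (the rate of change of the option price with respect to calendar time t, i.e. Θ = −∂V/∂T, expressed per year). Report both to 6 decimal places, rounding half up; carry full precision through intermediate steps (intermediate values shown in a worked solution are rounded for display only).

σ√T = 0.1635·√1.6035 = 0.207039
d₁ = (ln(S/K) + (r+σ²/2)T) / (σ√T) = (ln(112.39/115.57) + (0.0157+0.1635²/2)·1.6035) / 0.207039 = (-0.027901 + 0.046608) / 0.207039 = 0.090351
d₂ = d₁ − σ√T = 0.090351 − 0.207039 = -0.116688
e^{−rT} = e^{−0.0157·1.6035} = 0.975139
N(−d₁) = 0.464004,  N(−d₂) = 0.546447
Put price V = K·e^{−rT}·N(−d₂) − S·N(−d₁) = 61.582803 − 52.149446 = 9.433357
φ(d₁) = (1/√(2π))·e^{−d₁²/2} = 0.397317
Θ = −S·φ(d₁)·σ/(2√T) + r·K·e^{−rT}·N(−d₂) = −2.882826 + 0.966850 = -1.915976

price = 9.433357
Θ = -1.915976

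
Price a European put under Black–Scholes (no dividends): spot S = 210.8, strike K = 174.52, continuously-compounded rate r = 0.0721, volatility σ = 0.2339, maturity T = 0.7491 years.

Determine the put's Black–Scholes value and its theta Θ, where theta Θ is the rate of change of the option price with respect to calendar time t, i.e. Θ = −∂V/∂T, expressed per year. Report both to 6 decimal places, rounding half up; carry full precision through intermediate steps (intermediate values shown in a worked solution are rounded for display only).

σ√T = 0.2339·√0.7491 = 0.202442
d₁ = (ln(S/K) + (r+σ²/2)T) / (σ√T) = (ln(210.8/174.52) + (0.0721+0.2339²/2)·0.7491) / 0.202442 = (0.188870 + 0.074501) / 0.202442 = 1.300976
d₂ = d₁ − σ√T = 1.300976 − 0.202442 = 1.098534
e^{−rT} = e^{−0.0721·0.7491} = 0.947423
N(−d₁) = 0.096633,  N(−d₂) = 0.135986
Put price V = K·e^{−rT}·N(−d₂) − S·N(−d₁) = 22.484428 − 20.370301 = 2.114127
φ(d₁) = (1/√(2π))·e^{−d₁²/2} = 0.171151
Θ = −S·φ(d₁)·σ/(2√T) + r·K·e^{−rT}·N(−d₂) = −4.875070 + 1.621127 = -3.253942

price = 2.114127
Θ = -3.253942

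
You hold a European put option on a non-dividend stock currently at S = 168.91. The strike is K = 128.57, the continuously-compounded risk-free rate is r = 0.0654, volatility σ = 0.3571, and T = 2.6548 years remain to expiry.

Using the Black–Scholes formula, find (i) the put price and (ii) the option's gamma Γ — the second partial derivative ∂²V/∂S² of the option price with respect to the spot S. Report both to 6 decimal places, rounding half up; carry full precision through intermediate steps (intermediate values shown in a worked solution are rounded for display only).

σ√T = 0.3571·√2.6548 = 0.581843
d₁ = (ln(S/K) + (r+σ²/2)T) / (σ√T) = (ln(168.91/128.57) + (0.0654+0.3571²/2)·2.6548) / 0.581843 = (0.272893 + 0.342895) / 0.581843 = 1.058339
d₂ = d₁ − σ√T = 1.058339 − 0.581843 = 0.476496
e^{−rT} = e^{−0.0654·2.6548} = 0.840613
N(−d₁) = 0.144950,  N(−d₂) = 0.316861
Put price V = K·e^{−rT}·N(−d₂) − S·N(−d₁) = 34.245527 − 24.483583 = 9.761944
φ(d₁) = (1/√(2π))·e^{−d₁²/2} = 0.227870
Γ = φ(d₁) / (S·σ·√T) = 0.002319

price = 9.761944
Γ = 0.002319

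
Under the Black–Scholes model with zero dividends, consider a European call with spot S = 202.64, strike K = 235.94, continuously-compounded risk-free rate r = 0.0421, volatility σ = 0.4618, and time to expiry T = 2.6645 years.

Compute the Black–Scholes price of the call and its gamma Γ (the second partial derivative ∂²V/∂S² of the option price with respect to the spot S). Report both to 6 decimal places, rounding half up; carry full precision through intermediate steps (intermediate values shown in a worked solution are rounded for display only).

price = 56.689923
Γ = 0.002478

σ√T = 0.4618·√2.6645 = 0.753810
d₁ = (ln(S/K) + (r+σ²/2)T) / (σ√T) = (ln(202.64/235.94) + (0.0421+0.4618²/2)·2.6645) / 0.753810 = (-0.152147 + 0.396290) / 0.753810 = 0.323879
d₂ = d₁ − σ√T = 0.323879 − 0.753810 = -0.429930
e^{−rT} = e^{−0.0421·2.6645} = 0.893887
N(d₁) = 0.626985,  N(d₂) = 0.333623
Call price V = S·N(d₁) − K·e^{−rT}·N(d₂) = 127.052314 − 70.362391 = 56.689923
φ(d₁) = (1/√(2π))·e^{−d₁²/2} = 0.378557
Γ = φ(d₁) / (S·σ·√T) = 0.002478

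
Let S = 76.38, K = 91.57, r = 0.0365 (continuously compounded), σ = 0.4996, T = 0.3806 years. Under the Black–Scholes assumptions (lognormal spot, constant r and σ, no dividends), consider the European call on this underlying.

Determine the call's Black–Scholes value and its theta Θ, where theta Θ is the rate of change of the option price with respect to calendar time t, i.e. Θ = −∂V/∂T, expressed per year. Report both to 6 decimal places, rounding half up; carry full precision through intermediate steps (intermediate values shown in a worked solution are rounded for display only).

σ√T = 0.4996·√0.3806 = 0.308217
d₁ = (ln(S/K) + (r+σ²/2)T) / (σ√T) = (ln(76.38/91.57) + (0.0365+0.4996²/2)·0.3806) / 0.308217 = (-0.181383 + 0.061391) / 0.308217 = -0.389310
d₂ = d₁ − σ√T = -0.389310 − 0.308217 = -0.697527
e^{−rT} = e^{−0.0365·0.3806} = 0.986204
N(d₁) = 0.348523,  N(d₂) = 0.242736
Call price V = S·N(d₁) − K·e^{−rT}·N(d₂) = 26.620220 − 21.920734 = 4.699486
φ(d₁) = (1/√(2π))·e^{−d₁²/2} = 0.369827
Θ = −S·φ(d₁)·σ/(2√T) − r·K·e^{−rT}·N(d₂) = −11.437640 − 0.800107 = -12.237747

price = 4.699486
Θ = -12.237747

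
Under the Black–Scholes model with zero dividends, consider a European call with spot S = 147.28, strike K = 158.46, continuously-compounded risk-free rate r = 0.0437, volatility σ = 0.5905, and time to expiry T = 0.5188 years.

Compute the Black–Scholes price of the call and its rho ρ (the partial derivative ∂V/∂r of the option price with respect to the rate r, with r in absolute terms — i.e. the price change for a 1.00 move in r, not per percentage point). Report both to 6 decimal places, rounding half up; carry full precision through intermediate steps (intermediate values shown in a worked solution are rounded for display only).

price = 21.808082
ρ = 29.749756

σ√T = 0.5905·√0.5188 = 0.425324
d₁ = (ln(S/K) + (r+σ²/2)T) / (σ√T) = (ln(147.28/158.46) + (0.0437+0.5905²/2)·0.5188) / 0.425324 = (-0.073167 + 0.113122) / 0.425324 = 0.093941
d₂ = d₁ − σ√T = 0.093941 − 0.425324 = -0.331383
e^{−rT} = e^{−0.0437·0.5188} = 0.977584
N(d₁) = 0.537422,  N(d₂) = 0.370177
Call price V = S·N(d₁) − K·e^{−rT}·N(d₂) = 79.151482 − 57.343400 = 21.808082
ρ = K·T·e^{−rT}·N(d₂) = 29.749756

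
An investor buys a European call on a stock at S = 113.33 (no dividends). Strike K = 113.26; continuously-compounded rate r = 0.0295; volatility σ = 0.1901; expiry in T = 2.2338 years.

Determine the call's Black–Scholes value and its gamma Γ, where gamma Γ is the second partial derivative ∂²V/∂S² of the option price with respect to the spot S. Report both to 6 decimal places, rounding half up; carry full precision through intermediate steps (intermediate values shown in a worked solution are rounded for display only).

σ√T = 0.1901·√2.2338 = 0.284122
d₁ = (ln(S/K) + (r+σ²/2)T) / (σ√T) = (ln(113.33/113.26) + (0.0295+0.1901²/2)·2.2338) / 0.284122 = (0.000618 + 0.106260) / 0.284122 = 0.376168
d₂ = d₁ − σ√T = 0.376168 − 0.284122 = 0.092047
e^{−rT} = e^{−0.0295·2.2338} = 0.936227
N(d₁) = 0.646604,  N(d₂) = 0.536669
Call price V = S·N(d₁) − K·e^{−rT}·N(d₂) = 73.279638 − 56.906870 = 16.372767
φ(d₁) = (1/√(2π))·e^{−d₁²/2} = 0.371692
Γ = φ(d₁) / (S·σ·√T) = 0.011543

price = 16.372767
Γ = 0.011543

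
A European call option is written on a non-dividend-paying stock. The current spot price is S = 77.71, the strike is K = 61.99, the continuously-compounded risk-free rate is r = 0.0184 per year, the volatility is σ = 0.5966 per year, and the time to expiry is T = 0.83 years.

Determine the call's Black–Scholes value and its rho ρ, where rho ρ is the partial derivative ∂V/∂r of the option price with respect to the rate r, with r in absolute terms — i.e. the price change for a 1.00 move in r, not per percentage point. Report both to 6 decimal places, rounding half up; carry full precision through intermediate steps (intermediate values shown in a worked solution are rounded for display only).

σ√T = 0.5966·√0.83 = 0.543528
d₁ = (ln(S/K) + (r+σ²/2)T) / (σ√T) = (ln(77.71/61.99) + (0.0184+0.5966²/2)·0.83) / 0.543528 = (0.226011 + 0.162984) / 0.543528 = 0.715684
d₂ = d₁ − σ√T = 0.715684 − 0.543528 = 0.172155
e^{−rT} = e^{−0.0184·0.83} = 0.984844
N(d₁) = 0.762907,  N(d₂) = 0.568342
Call price V = S·N(d₁) − K·e^{−rT}·N(d₂) = 59.285477 − 34.697568 = 24.587909
ρ = K·T·e^{−rT}·N(d₂) = 28.798982

price = 24.587909
ρ = 28.798982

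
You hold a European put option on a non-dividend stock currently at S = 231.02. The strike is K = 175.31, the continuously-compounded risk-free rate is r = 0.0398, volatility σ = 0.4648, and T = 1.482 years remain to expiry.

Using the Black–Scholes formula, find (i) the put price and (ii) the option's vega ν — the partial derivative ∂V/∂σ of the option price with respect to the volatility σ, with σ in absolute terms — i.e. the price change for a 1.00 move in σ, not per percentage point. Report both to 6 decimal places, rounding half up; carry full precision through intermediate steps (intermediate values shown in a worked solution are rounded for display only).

price = 18.494808
ν = 76.522691

σ√T = 0.4648·√1.482 = 0.565836
d₁ = (ln(S/K) + (r+σ²/2)T) / (σ√T) = (ln(231.02/175.31) + (0.0398+0.4648²/2)·1.482) / 0.565836 = (0.275948 + 0.219069) / 0.565836 = 0.874843
d₂ = d₁ − σ√T = 0.874843 − 0.565836 = 0.309007
e^{−rT} = e^{−0.0398·1.482} = 0.942722
N(−d₁) = 0.190830,  N(−d₂) = 0.378658
Put price V = K·e^{−rT}·N(−d₂) − S·N(−d₁) = 62.580309 − 44.085501 = 18.494808
φ(d₁) = (1/√(2π))·e^{−d₁²/2} = 0.272092
ν = S·φ(d₁)·√T = 76.522691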